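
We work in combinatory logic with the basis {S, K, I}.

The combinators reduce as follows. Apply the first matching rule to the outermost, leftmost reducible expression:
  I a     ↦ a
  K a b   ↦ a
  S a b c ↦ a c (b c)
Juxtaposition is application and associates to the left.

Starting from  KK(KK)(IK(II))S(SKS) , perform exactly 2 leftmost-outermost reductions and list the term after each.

Answer: after 2 steps: IK(II)(SKS)

Derivation:
  start: KK(KK)(IK(II))S(SKS)
  [1] K(IK(II))S(SKS)
  [2] IK(II)(SKS)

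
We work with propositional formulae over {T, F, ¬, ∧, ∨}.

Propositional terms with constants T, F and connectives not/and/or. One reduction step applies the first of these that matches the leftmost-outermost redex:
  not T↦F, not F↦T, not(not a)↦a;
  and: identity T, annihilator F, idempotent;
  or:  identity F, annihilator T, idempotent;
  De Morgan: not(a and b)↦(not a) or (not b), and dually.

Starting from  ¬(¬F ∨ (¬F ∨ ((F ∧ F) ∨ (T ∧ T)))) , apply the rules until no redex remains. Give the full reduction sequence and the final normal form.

Answer: normal form = F  (in 3 steps)

Reduction:
  start: ¬(¬F ∨ (¬F ∨ ((F ∧ F) ∨ (T ∧ T))))
  step 1: ¬¬F ∧ ¬(¬F ∨ ((F ∧ F) ∨ (T ∧ T)))
  step 2: F ∧ ¬(¬F ∨ ((F ∧ F) ∨ (T ∧ T)))
  step 3: F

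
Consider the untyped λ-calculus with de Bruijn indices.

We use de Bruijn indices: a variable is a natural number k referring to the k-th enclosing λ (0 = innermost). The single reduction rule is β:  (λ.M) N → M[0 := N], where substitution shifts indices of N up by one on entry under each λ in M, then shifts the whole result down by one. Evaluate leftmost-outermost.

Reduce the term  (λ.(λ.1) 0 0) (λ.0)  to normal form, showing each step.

  start: (λ.(λ.1) 0 0) (λ.0)
  →1  (λ.λ.0) (λ.0) (λ.0)
  →2  (λ.0) (λ.0)
  →3  λ.0

Answer: normal form = λ.0  (in 3 steps)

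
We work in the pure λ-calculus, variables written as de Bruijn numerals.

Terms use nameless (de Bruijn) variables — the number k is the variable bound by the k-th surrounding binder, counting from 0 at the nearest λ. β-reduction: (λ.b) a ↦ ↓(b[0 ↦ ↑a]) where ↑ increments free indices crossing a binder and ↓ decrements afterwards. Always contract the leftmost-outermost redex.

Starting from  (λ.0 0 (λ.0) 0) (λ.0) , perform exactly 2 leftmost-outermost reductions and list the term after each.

  start: (λ.0 0 (λ.0) 0) (λ.0)
  →1  (λ.0) (λ.0) (λ.0) (λ.0)
  →2  (λ.0) (λ.0) (λ.0)

Answer: after 2 steps: (λ.0) (λ.0) (λ.0)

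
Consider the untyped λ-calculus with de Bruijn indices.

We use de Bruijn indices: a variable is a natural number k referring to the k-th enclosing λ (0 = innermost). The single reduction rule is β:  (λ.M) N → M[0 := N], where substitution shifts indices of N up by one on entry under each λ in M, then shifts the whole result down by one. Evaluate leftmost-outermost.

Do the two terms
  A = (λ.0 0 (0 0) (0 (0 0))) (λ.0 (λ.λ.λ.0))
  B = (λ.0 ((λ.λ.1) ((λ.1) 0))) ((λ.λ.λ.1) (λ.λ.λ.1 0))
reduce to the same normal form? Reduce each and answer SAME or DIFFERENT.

Term A:
  start: (λ.0 0 (0 0) (0 (0 0))) (λ.0 (λ.λ.λ.0))
  [1] (λ.0 (λ.λ.λ.0)) (λ.0 (λ.λ.λ.0)) ((λ.0 (λ.λ.λ.0)) (λ.0 (λ.λ.λ.0))) ((λ.0 (λ.λ.λ.0)) ((λ.0 (λ.λ.λ.0)) (λ.0 (λ.λ.λ.0))))
  [2] (λ.0 (λ.λ.λ.0)) (λ.λ.λ.0) ((λ.0 (λ.λ.λ.0)) (λ.0 (λ.λ.λ.0))) ((λ.0 (λ.λ.λ.0)) ((λ.0 (λ.λ.λ.0)) (λ.0 (λ.λ.λ.0))))
  [3] (λ.λ.λ.0) (λ.λ.λ.0) ((λ.0 (λ.λ.λ.0)) (λ.0 (λ.λ.λ.0))) ((λ.0 (λ.λ.λ.0)) ((λ.0 (λ.λ.λ.0)) (λ.0 (λ.λ.λ.0))))
  [4] (λ.λ.0) ((λ.0 (λ.λ.λ.0)) (λ.0 (λ.λ.λ.0))) ((λ.0 (λ.λ.λ.0)) ((λ.0 (λ.λ.λ.0)) (λ.0 (λ.λ.λ.0))))
  [5] (λ.0) ((λ.0 (λ.λ.λ.0)) ((λ.0 (λ.λ.λ.0)) (λ.0 (λ.λ.λ.0))))
  [6] (λ.0 (λ.λ.λ.0)) ((λ.0 (λ.λ.λ.0)) (λ.0 (λ.λ.λ.0)))
  [7] (λ.0 (λ.λ.λ.0)) (λ.0 (λ.λ.λ.0)) (λ.λ.λ.0)
  [8] (λ.0 (λ.λ.λ.0)) (λ.λ.λ.0) (λ.λ.λ.0)
  [9] (λ.λ.λ.0) (λ.λ.λ.0) (λ.λ.λ.0)
  [10] (λ.λ.0) (λ.λ.λ.0)
  [11] λ.0

Term B:
  start: (λ.0 ((λ.λ.1) ((λ.1) 0))) ((λ.λ.λ.1) (λ.λ.λ.1 0))
  [1] (λ.λ.λ.1) (λ.λ.λ.1 0) ((λ.λ.1) ((λ.(λ.λ.λ.1) (λ.λ.λ.1 0)) ((λ.λ.λ.1) (λ.λ.λ.1 0))))
  [2] (λ.λ.1) ((λ.λ.1) ((λ.(λ.λ.λ.1) (λ.λ.λ.1 0)) ((λ.λ.λ.1) (λ.λ.λ.1 0))))
  [3] λ.(λ.λ.1) ((λ.(λ.λ.λ.1) (λ.λ.λ.1 0)) ((λ.λ.λ.1) (λ.λ.λ.1 0)))
  [4] λ.λ.(λ.(λ.λ.λ.1) (λ.λ.λ.1 0)) ((λ.λ.λ.1) (λ.λ.λ.1 0))
  [5] λ.λ.(λ.λ.λ.1) (λ.λ.λ.1 0)
  [6] λ.λ.λ.λ.1

Answer: DIFFERENT — A ⇓ λ.0, B ⇓ λ.λ.λ.λ.1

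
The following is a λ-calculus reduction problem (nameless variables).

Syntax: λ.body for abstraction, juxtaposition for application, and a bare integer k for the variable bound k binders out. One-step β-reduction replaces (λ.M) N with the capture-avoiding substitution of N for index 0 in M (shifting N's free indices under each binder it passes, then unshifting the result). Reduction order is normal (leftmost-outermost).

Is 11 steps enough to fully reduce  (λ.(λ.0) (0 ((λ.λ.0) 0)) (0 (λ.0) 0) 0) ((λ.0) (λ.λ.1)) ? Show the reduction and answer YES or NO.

  start: (λ.(λ.0) (0 ((λ.λ.0) 0)) (0 (λ.0) 0) 0) ((λ.0) (λ.λ.1))
  step 1: (λ.0) ((λ.0) (λ.λ.1) ((λ.λ.0) ((λ.0) (λ.λ.1)))) ((λ.0) (λ.λ.1) (λ.0) ((λ.0) (λ.λ.1))) ((λ.0) (λ.λ.1))
  step 2: (λ.0) (λ.λ.1) ((λ.λ.0) ((λ.0) (λ.λ.1))) ((λ.0) (λ.λ.1) (λ.0) ((λ.0) (λ.λ.1))) ((λ.0) (λ.λ.1))
  step 3: (λ.λ.1) ((λ.λ.0) ((λ.0) (λ.λ.1))) ((λ.0) (λ.λ.1) (λ.0) ((λ.0) (λ.λ.1))) ((λ.0) (λ.λ.1))
  step 4: (λ.(λ.λ.0) ((λ.0) (λ.λ.1))) ((λ.0) (λ.λ.1) (λ.0) ((λ.0) (λ.λ.1))) ((λ.0) (λ.λ.1))
  step 5: (λ.λ.0) ((λ.0) (λ.λ.1)) ((λ.0) (λ.λ.1))
  step 6: (λ.0) ((λ.0) (λ.λ.1))
  step 7: (λ.0) (λ.λ.1)
  step 8: λ.λ.1

Answer: YES — reaches normal form λ.λ.1 in 8 ≤ 11 steps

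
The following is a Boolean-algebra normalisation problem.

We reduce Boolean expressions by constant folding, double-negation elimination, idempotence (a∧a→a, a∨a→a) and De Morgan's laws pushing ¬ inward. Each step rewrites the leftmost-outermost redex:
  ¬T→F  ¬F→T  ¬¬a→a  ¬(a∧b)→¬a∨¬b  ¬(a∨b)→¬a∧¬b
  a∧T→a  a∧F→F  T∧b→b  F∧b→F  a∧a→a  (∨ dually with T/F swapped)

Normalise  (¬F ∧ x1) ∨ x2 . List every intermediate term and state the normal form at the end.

Answer: normal form = x1 ∨ x2  (in 2 steps)

Working:
  start: (¬F ∧ x1) ∨ x2
  →1  (T ∧ x1) ∨ x2
  →2  x1 ∨ x2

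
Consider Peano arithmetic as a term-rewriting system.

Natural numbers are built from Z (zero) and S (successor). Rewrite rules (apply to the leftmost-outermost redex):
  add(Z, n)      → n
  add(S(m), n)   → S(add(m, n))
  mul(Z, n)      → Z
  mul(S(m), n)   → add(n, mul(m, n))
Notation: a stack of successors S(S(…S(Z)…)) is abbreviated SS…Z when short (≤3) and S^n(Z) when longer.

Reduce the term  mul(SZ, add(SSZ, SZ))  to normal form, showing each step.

  start: mul(SZ, add(SSZ, SZ))
  [1] add(add(SSZ, SZ), mul(Z, add(SSZ, SZ)))
  [2] add(S(add(SZ, SZ)), mul(Z, add(SSZ, SZ)))
  [3] S(add(add(SZ, SZ), mul(Z, add(SSZ, SZ))))
  [4] S(add(S(add(Z, SZ)), mul(Z, add(SSZ, SZ))))
  [5] S(S(add(add(Z, SZ), mul(Z, add(SSZ, SZ)))))
  [6] S(S(add(SZ, mul(Z, add(SSZ, SZ)))))
  [7] S(S(S(add(Z, mul(Z, add(SSZ, SZ))))))
  [8] S(S(S(mul(Z, add(SSZ, SZ)))))
  [9] SSSZ

Answer: normal form = SSSZ  (in 9 steps)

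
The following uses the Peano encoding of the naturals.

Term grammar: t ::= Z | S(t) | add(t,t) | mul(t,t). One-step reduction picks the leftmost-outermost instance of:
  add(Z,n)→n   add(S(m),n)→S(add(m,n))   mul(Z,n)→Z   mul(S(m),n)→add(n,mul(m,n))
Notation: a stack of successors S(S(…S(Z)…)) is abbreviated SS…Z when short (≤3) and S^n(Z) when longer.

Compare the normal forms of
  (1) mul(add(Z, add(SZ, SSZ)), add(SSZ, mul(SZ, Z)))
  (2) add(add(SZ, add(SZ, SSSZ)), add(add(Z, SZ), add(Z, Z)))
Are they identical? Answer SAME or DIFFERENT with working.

Term A:
  start: mul(add(Z, add(SZ, SSZ)), add(SSZ, mul(SZ, Z)))
  →1  mul(add(SZ, SSZ), add(SSZ, mul(SZ, Z)))
  →2  mul(S(add(Z, SSZ)), add(SSZ, mul(SZ, Z)))
  →3  add(add(SSZ, mul(SZ, Z)), mul(add(Z, SSZ), add(SSZ, mul(SZ, Z))))
  →4  add(S(add(SZ, mul(SZ, Z))), mul(add(Z, SSZ), add(SSZ, mul(SZ, Z))))
  →5  S(add(add(SZ, mul(SZ, Z)), mul(add(Z, SSZ), add(SSZ, mul(SZ, Z)))))
  →6  S(add(S(add(Z, mul(SZ, Z))), mul(add(Z, SSZ), add(SSZ, mul(SZ, Z)))))
  →7  S(S(add(add(Z, mul(SZ, Z)), mul(add(Z, SSZ), add(SSZ, mul(SZ, Z))))))
  →8  S(S(add(mul(SZ, Z), mul(add(Z, SSZ), add(SSZ, mul(SZ, Z))))))
  →9  S(S(add(add(Z, mul(Z, Z)), mul(add(Z, SSZ), add(SSZ, mul(SZ, Z))))))
  →10  S(S(add(mul(Z, Z), mul(add(Z, SSZ), add(SSZ, mul(SZ, Z))))))
  →11  S(S(add(Z, mul(add(Z, SSZ), add(SSZ, mul(SZ, Z))))))
  →12  S(S(mul(add(Z, SSZ), add(SSZ, mul(SZ, Z)))))
  →13  S(S(mul(SSZ, add(SSZ, mul(SZ, Z)))))
  →14  S(S(add(add(SSZ, mul(SZ, Z)), mul(SZ, add(SSZ, mul(SZ, Z))))))
  →15  S(S(add(S(add(SZ, mul(SZ, Z))), mul(SZ, add(SSZ, mul(SZ, Z))))))
  →16  S(S(S(add(add(SZ, mul(SZ, Z)), mul(SZ, add(SSZ, mul(SZ, Z)))))))
  →17  S(S(S(add(S(add(Z, mul(SZ, Z))), mul(SZ, add(SSZ, mul(SZ, Z)))))))
  →18  S(S(S(S(add(add(Z, mul(SZ, Z)), mul(SZ, add(SSZ, mul(SZ, Z))))))))
  →19  S(S(S(S(add(mul(SZ, Z), mul(SZ, add(SSZ, mul(SZ, Z))))))))
  →20  S(S(S(S(add(add(Z, mul(Z, Z)), mul(SZ, add(SSZ, mul(SZ, Z))))))))
  →21  S(S(S(S(add(mul(Z, Z), mul(SZ, add(SSZ, mul(SZ, Z))))))))
  →22  S(S(S(S(add(Z, mul(SZ, add(SSZ, mul(SZ, Z))))))))
  →23  S(S(S(S(mul(SZ, add(SSZ, mul(SZ, Z)))))))
  →24  S(S(S(S(add(add(SSZ, mul(SZ, Z)), mul(Z, add(SSZ, mul(SZ, Z))))))))
  →25  S(S(S(S(add(S(add(SZ, mul(SZ, Z))), mul(Z, add(SSZ, mul(SZ, Z))))))))
  →26  S(S(S(S(S(add(add(SZ, mul(SZ, Z)), mul(Z, add(SSZ, mul(SZ, Z)))))))))
  →27  S(S(S(S(S(add(S(add(Z, mul(SZ, Z))), mul(Z, add(SSZ, mul(SZ, Z)))))))))
  →28  S(S(S(S(S(S(add(add(Z, mul(SZ, Z)), mul(Z, add(SSZ, mul(SZ, Z))))))))))
  →29  S(S(S(S(S(S(add(mul(SZ, Z), mul(Z, add(SSZ, mul(SZ, Z))))))))))
  →30  S(S(S(S(S(S(add(add(Z, mul(Z, Z)), mul(Z, add(SSZ, mul(SZ, Z))))))))))
  →31  S(S(S(S(S(S(add(mul(Z, Z), mul(Z, add(SSZ, mul(SZ, Z))))))))))
  →32  S(S(S(S(S(S(add(Z, mul(Z, add(SSZ, mul(SZ, Z))))))))))
  →33  S(S(S(S(S(S(mul(Z, add(SSZ, mul(SZ, Z)))))))))
  →34  S^6(Z)

Term B:
  start: add(add(SZ, add(SZ, SSSZ)), add(add(Z, SZ), add(Z, Z)))
  →1  add(S(add(Z, add(SZ, SSSZ))), add(add(Z, SZ), add(Z, Z)))
  →2  S(add(add(Z, add(SZ, SSSZ)), add(add(Z, SZ), add(Z, Z))))
  →3  S(add(add(SZ, SSSZ), add(add(Z, SZ), add(Z, Z))))
  →4  S(add(S(add(Z, SSSZ)), add(add(Z, SZ), add(Z, Z))))
  →5  S(S(add(add(Z, SSSZ), add(add(Z, SZ), add(Z, Z)))))
  →6  S(S(add(SSSZ, add(add(Z, SZ), add(Z, Z)))))
  →7  S(S(S(add(SSZ, add(add(Z, SZ), add(Z, Z))))))
  →8  S(S(S(S(add(SZ, add(add(Z, SZ), add(Z, Z)))))))
  →9  S(S(S(S(S(add(Z, add(add(Z, SZ), add(Z, Z))))))))
  →10  S(S(S(S(S(add(add(Z, SZ), add(Z, Z)))))))
  →11  S(S(S(S(S(add(SZ, add(Z, Z)))))))
  →12  S(S(S(S(S(S(add(Z, add(Z, Z))))))))
  →13  S(S(S(S(S(S(add(Z, Z)))))))
  →14  S^6(Z)

Answer: SAME — A ⇓ S^6(Z), B ⇓ S^6(Z)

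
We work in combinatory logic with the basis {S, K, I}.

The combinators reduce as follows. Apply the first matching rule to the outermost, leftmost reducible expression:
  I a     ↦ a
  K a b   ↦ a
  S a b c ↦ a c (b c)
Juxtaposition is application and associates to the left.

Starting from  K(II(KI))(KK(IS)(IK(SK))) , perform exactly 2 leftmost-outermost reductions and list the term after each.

Answer: after 2 steps: I(KI)

Reduction:
  start: K(II(KI))(KK(IS)(IK(SK)))
  [1] II(KI)
  [2] I(KI)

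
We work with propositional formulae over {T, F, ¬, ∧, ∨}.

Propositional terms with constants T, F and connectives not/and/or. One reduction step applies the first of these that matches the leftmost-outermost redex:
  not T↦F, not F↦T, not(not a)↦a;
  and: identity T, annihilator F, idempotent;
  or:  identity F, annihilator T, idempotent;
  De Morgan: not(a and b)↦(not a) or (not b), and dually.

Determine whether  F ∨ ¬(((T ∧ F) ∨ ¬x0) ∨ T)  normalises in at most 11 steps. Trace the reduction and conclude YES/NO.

Answer: YES — reaches normal form F in 11 ≤ 11 steps

Reduction:
  start: F ∨ ¬(((T ∧ F) ∨ ¬x0) ∨ T)
  →1  ¬(((T ∧ F) ∨ ¬x0) ∨ T)
  →2  ¬((T ∧ F) ∨ ¬x0) ∧ ¬T
  →3  (¬(T ∧ F) ∧ ¬¬x0) ∧ ¬T
  →4  ((¬T ∨ ¬F) ∧ ¬¬x0) ∧ ¬T
  →5  ((F ∨ ¬F) ∧ ¬¬x0) ∧ ¬T
  →6  (¬F ∧ ¬¬x0) ∧ ¬T
  →7  (T ∧ ¬¬x0) ∧ ¬T
  →8  ¬¬x0 ∧ ¬T
  →9  x0 ∧ ¬T
  →10  x0 ∧ F
  →11  F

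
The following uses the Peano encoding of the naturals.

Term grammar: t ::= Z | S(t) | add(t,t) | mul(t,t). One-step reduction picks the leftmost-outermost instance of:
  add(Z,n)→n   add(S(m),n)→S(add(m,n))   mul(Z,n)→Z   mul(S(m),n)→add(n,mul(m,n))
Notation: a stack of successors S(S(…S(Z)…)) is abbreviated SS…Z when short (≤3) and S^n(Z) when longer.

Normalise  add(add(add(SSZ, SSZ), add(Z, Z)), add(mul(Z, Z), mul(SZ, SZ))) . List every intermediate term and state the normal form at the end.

  start: add(add(add(SSZ, SSZ), add(Z, Z)), add(mul(Z, Z), mul(SZ, SZ)))
  [1] add(add(S(add(SZ, SSZ)), add(Z, Z)), add(mul(Z, Z), mul(SZ, SZ)))
  [2] add(S(add(add(SZ, SSZ), add(Z, Z))), add(mul(Z, Z), mul(SZ, SZ)))
  [3] S(add(add(add(SZ, SSZ), add(Z, Z)), add(mul(Z, Z), mul(SZ, SZ))))
  [4] S(add(add(S(add(Z, SSZ)), add(Z, Z)), add(mul(Z, Z), mul(SZ, SZ))))
  [5] S(add(S(add(add(Z, SSZ), add(Z, Z))), add(mul(Z, Z), mul(SZ, SZ))))
  [6] S(S(add(add(add(Z, SSZ), add(Z, Z)), add(mul(Z, Z), mul(SZ, SZ)))))
  [7] S(S(add(add(SSZ, add(Z, Z)), add(mul(Z, Z), mul(SZ, SZ)))))
  [8] S(S(add(S(add(SZ, add(Z, Z))), add(mul(Z, Z), mul(SZ, SZ)))))
  [9] S(S(S(add(add(SZ, add(Z, Z)), add(mul(Z, Z), mul(SZ, SZ))))))
  [10] S(S(S(add(S(add(Z, add(Z, Z))), add(mul(Z, Z), mul(SZ, SZ))))))
  [11] S(S(S(S(add(add(Z, add(Z, Z)), add(mul(Z, Z), mul(SZ, SZ)))))))
  [12] S(S(S(S(add(add(Z, Z), add(mul(Z, Z), mul(SZ, SZ)))))))
  [13] S(S(S(S(add(Z, add(mul(Z, Z), mul(SZ, SZ)))))))
  [14] S(S(S(S(add(mul(Z, Z), mul(SZ, SZ))))))
  [15] S(S(S(S(add(Z, mul(SZ, SZ))))))
  [16] S(S(S(S(mul(SZ, SZ)))))
  [17] S(S(S(S(add(SZ, mul(Z, SZ))))))
  [18] S(S(S(S(S(add(Z, mul(Z, SZ)))))))
  [19] S(S(S(S(S(mul(Z, SZ))))))
  [20] S^5(Z)

Answer: normal form = S^5(Z)  (in 20 steps)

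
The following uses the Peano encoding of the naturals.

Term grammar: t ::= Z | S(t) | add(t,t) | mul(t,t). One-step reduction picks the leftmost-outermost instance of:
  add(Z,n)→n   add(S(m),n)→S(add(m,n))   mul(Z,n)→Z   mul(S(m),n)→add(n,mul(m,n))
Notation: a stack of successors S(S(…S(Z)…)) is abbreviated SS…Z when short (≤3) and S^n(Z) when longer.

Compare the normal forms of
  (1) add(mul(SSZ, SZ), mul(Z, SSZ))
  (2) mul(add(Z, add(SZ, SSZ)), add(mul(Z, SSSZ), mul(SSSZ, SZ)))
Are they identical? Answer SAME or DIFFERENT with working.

Answer: DIFFERENT — A ⇓ SSZ, B ⇓ S^9(Z)

Working:
Term A:
  start: add(mul(SSZ, SZ), mul(Z, SSZ))
  [1] add(add(SZ, mul(SZ, SZ)), mul(Z, SSZ))
  [2] add(S(add(Z, mul(SZ, SZ))), mul(Z, SSZ))
  [3] S(add(add(Z, mul(SZ, SZ)), mul(Z, SSZ)))
  [4] S(add(mul(SZ, SZ), mul(Z, SSZ)))
  [5] S(add(add(SZ, mul(Z, SZ)), mul(Z, SSZ)))
  [6] S(add(S(add(Z, mul(Z, SZ))), mul(Z, SSZ)))
  [7] S(S(add(add(Z, mul(Z, SZ)), mul(Z, SSZ))))
  [8] S(S(add(mul(Z, SZ), mul(Z, SSZ))))
  [9] S(S(add(Z, mul(Z, SSZ))))
  [10] S(S(mul(Z, SSZ)))
  [11] SSZ

Term B:
  start: mul(add(Z, add(SZ, SSZ)), add(mul(Z, SSSZ), mul(SSSZ, SZ)))
  [1] mul(add(SZ, SSZ), add(mul(Z, SSSZ), mul(SSSZ, SZ)))
  [2] mul(S(add(Z, SSZ)), add(mul(Z, SSSZ), mul(SSSZ, SZ)))
  [3] add(add(mul(Z, SSSZ), mul(SSSZ, SZ)), mul(add(Z, SSZ), add(mul(Z, SSSZ), mul(SSSZ, SZ))))
  [4] add(add(Z, mul(SSSZ, SZ)), mul(add(Z, SSZ), add(mul(Z, SSSZ), mul(SSSZ, SZ))))
  [5] add(mul(SSSZ, SZ), mul(add(Z, SSZ), add(mul(Z, SSSZ), mul(SSSZ, SZ))))
  [6] add(add(SZ, mul(SSZ, SZ)), mul(add(Z, SSZ), add(mul(Z, SSSZ), mul(SSSZ, SZ))))
  [7] add(S(add(Z, mul(SSZ, SZ))), mul(add(Z, SSZ), add(mul(Z, SSSZ), mul(SSSZ, SZ))))
  [8] S(add(add(Z, mul(SSZ, SZ)), mul(add(Z, SSZ), add(mul(Z, SSSZ), mul(SSSZ, SZ)))))
  [9] S(add(mul(SSZ, SZ), mul(add(Z, SSZ), add(mul(Z, SSSZ), mul(SSSZ, SZ)))))
  [10] S(add(add(SZ, mul(SZ, SZ)), mul(add(Z, SSZ), add(mul(Z, SSSZ), mul(SSSZ, SZ)))))
  [11] S(add(S(add(Z, mul(SZ, SZ))), mul(add(Z, SSZ), add(mul(Z, SSSZ), mul(SSSZ, SZ)))))
  [12] S(S(add(add(Z, mul(SZ, SZ)), mul(add(Z, SSZ), add(mul(Z, SSSZ), mul(SSSZ, SZ))))))
  [13] S(S(add(mul(SZ, SZ), mul(add(Z, SSZ), add(mul(Z, SSSZ), mul(SSSZ, SZ))))))
  [14] S(S(add(add(SZ, mul(Z, SZ)), mul(add(Z, SSZ), add(mul(Z, SSSZ), mul(SSSZ, SZ))))))
  [15] S(S(add(S(add(Z, mul(Z, SZ))), mul(add(Z, SSZ), add(mul(Z, SSSZ), mul(SSSZ, SZ))))))
  [16] S(S(S(add(add(Z, mul(Z, SZ)), mul(add(Z, SSZ), add(mul(Z, SSSZ), mul(SSSZ, SZ)))))))
  [17] S(S(S(add(mul(Z, SZ), mul(add(Z, SSZ), add(mul(Z, SSSZ), mul(SSSZ, SZ)))))))
  [18] S(S(S(add(Z, mul(add(Z, SSZ), add(mul(Z, SSSZ), mul(SSSZ, SZ)))))))
  [19] S(S(S(mul(add(Z, SSZ), add(mul(Z, SSSZ), mul(SSSZ, SZ))))))
  [20] S(S(S(mul(SSZ, add(mul(Z, SSSZ), mul(SSSZ, SZ))))))
  [21] S(S(S(add(add(mul(Z, SSSZ), mul(SSSZ, SZ)), mul(SZ, add(mul(Z, SSSZ), mul(SSSZ, SZ)))))))
  [22] S(S(S(add(add(Z, mul(SSSZ, SZ)), mul(SZ, add(mul(Z, SSSZ), mul(SSSZ, SZ)))))))
  [23] S(S(S(add(mul(SSSZ, SZ), mul(SZ, add(mul(Z, SSSZ), mul(SSSZ, SZ)))))))
  [24] S(S(S(add(add(SZ, mul(SSZ, SZ)), mul(SZ, add(mul(Z, SSSZ), mul(SSSZ, SZ)))))))
  [25] S(S(S(add(S(add(Z, mul(SSZ, SZ))), mul(SZ, add(mul(Z, SSSZ), mul(SSSZ, SZ)))))))
  [26] S(S(S(S(add(add(Z, mul(SSZ, SZ)), mul(SZ, add(mul(Z, SSSZ), mul(SSSZ, SZ))))))))
  [27] S(S(S(S(add(mul(SSZ, SZ), mul(SZ, add(mul(Z, SSSZ), mul(SSSZ, SZ))))))))
  [28] S(S(S(S(add(add(SZ, mul(SZ, SZ)), mul(SZ, add(mul(Z, SSSZ), mul(SSSZ, SZ))))))))
  [29] S(S(S(S(add(S(add(Z, mul(SZ, SZ))), mul(SZ, add(mul(Z, SSSZ), mul(SSSZ, SZ))))))))
  [30] S(S(S(S(S(add(add(Z, mul(SZ, SZ)), mul(SZ, add(mul(Z, SSSZ), mul(SSSZ, SZ)))))))))
  [31] S(S(S(S(S(add(mul(SZ, SZ), mul(SZ, add(mul(Z, SSSZ), mul(SSSZ, SZ)))))))))
  [32] S(S(S(S(S(add(add(SZ, mul(Z, SZ)), mul(SZ, add(mul(Z, SSSZ), mul(SSSZ, SZ)))))))))
  [33] S(S(S(S(S(add(S(add(Z, mul(Z, SZ))), mul(SZ, add(mul(Z, SSSZ), mul(SSSZ, SZ)))))))))
  [34] S(S(S(S(S(S(add(add(Z, mul(Z, SZ)), mul(SZ, add(mul(Z, SSSZ), mul(SSSZ, SZ))))))))))
  [35] S(S(S(S(S(S(add(mul(Z, SZ), mul(SZ, add(mul(Z, SSSZ), mul(SSSZ, SZ))))))))))
  [36] S(S(S(S(S(S(add(Z, mul(SZ, add(mul(Z, SSSZ), mul(SSSZ, SZ))))))))))
  [37] S(S(S(S(S(S(mul(SZ, add(mul(Z, SSSZ), mul(SSSZ, SZ)))))))))
  [38] S(S(S(S(S(S(add(add(mul(Z, SSSZ), mul(SSSZ, SZ)), mul(Z, add(mul(Z, SSSZ), mul(SSSZ, SZ))))))))))
  [39] S(S(S(S(S(S(add(add(Z, mul(SSSZ, SZ)), mul(Z, add(mul(Z, SSSZ), mul(SSSZ, SZ))))))))))
  [40] S(S(S(S(S(S(add(mul(SSSZ, SZ), mul(Z, add(mul(Z, SSSZ), mul(SSSZ, SZ))))))))))
  [41] S(S(S(S(S(S(add(add(SZ, mul(SSZ, SZ)), mul(Z, add(mul(Z, SSSZ), mul(SSSZ, SZ))))))))))
  [42] S(S(S(S(S(S(add(S(add(Z, mul(SSZ, SZ))), mul(Z, add(mul(Z, SSSZ), mul(SSSZ, SZ))))))))))
  [43] S(S(S(S(S(S(S(add(add(Z, mul(SSZ, SZ)), mul(Z, add(mul(Z, SSSZ), mul(SSSZ, SZ)))))))))))
  [44] S(S(S(S(S(S(S(add(mul(SSZ, SZ), mul(Z, add(mul(Z, SSSZ), mul(SSSZ, SZ)))))))))))
  [45] S(S(S(S(S(S(S(add(add(SZ, mul(SZ, SZ)), mul(Z, add(mul(Z, SSSZ), mul(SSSZ, SZ)))))))))))
  [46] S(S(S(S(S(S(S(add(S(add(Z, mul(SZ, SZ))), mul(Z, add(mul(Z, SSSZ), mul(SSSZ, SZ)))))))))))
  [47] S(S(S(S(S(S(S(S(add(add(Z, mul(SZ, SZ)), mul(Z, add(mul(Z, SSSZ), mul(SSSZ, SZ))))))))))))
  [48] S(S(S(S(S(S(S(S(add(mul(SZ, SZ), mul(Z, add(mul(Z, SSSZ), mul(SSSZ, SZ))))))))))))
  [49] S(S(S(S(S(S(S(S(add(add(SZ, mul(Z, SZ)), mul(Z, add(mul(Z, SSSZ), mul(SSSZ, SZ))))))))))))
  [50] S(S(S(S(S(S(S(S(add(S(add(Z, mul(Z, SZ))), mul(Z, add(mul(Z, SSSZ), mul(SSSZ, SZ))))))))))))
  [51] S(S(S(S(S(S(S(S(S(add(add(Z, mul(Z, SZ)), mul(Z, add(mul(Z, SSSZ), mul(SSSZ, SZ)))))))))))))
  [52] S(S(S(S(S(S(S(S(S(add(mul(Z, SZ), mul(Z, add(mul(Z, SSSZ), mul(SSSZ, SZ)))))))))))))
  [53] S(S(S(S(S(S(S(S(S(add(Z, mul(Z, add(mul(Z, SSSZ), mul(SSSZ, SZ)))))))))))))
  [54] S(S(S(S(S(S(S(S(S(mul(Z, add(mul(Z, SSSZ), mul(SSSZ, SZ))))))))))))
  [55] S^9(Z)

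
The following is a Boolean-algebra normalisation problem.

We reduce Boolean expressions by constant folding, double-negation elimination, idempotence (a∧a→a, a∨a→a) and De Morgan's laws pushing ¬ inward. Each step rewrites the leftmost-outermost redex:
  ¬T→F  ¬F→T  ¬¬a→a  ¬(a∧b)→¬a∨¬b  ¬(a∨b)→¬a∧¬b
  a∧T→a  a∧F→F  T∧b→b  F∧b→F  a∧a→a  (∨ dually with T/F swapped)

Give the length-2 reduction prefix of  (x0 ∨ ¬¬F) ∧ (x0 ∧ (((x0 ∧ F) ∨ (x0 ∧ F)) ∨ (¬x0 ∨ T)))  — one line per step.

  start: (x0 ∨ ¬¬F) ∧ (x0 ∧ (((x0 ∧ F) ∨ (x0 ∧ F)) ∨ (¬x0 ∨ T)))
  step 1: (x0 ∨ F) ∧ (x0 ∧ (((x0 ∧ F) ∨ (x0 ∧ F)) ∨ (¬x0 ∨ T)))
  step 2: x0 ∧ (x0 ∧ (((x0 ∧ F) ∨ (x0 ∧ F)) ∨ (¬x0 ∨ T)))

Answer: after 2 steps: x0 ∧ (x0 ∧ (((x0 ∧ F) ∨ (x0 ∧ F)) ∨ (¬x0 ∨ T)))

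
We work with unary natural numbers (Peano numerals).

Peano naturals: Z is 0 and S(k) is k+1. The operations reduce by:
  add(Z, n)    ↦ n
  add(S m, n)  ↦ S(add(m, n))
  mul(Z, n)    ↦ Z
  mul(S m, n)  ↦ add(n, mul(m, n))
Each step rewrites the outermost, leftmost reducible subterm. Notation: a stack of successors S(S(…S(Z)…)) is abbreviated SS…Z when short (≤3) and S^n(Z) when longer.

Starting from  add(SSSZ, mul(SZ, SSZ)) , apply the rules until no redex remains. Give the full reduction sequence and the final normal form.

  start: add(SSSZ, mul(SZ, SSZ))
  step 1: S(add(SSZ, mul(SZ, SSZ)))
  step 2: S(S(add(SZ, mul(SZ, SSZ))))
  step 3: S(S(S(add(Z, mul(SZ, SSZ)))))
  step 4: S(S(S(mul(SZ, SSZ))))
  step 5: S(S(S(add(SSZ, mul(Z, SSZ)))))
  step 6: S(S(S(S(add(SZ, mul(Z, SSZ))))))
  step 7: S(S(S(S(S(add(Z, mul(Z, SSZ)))))))
  step 8: S(S(S(S(S(mul(Z, SSZ))))))
  step 9: S^5(Z)

Answer: normal form = S^5(Z)  (in 9 steps)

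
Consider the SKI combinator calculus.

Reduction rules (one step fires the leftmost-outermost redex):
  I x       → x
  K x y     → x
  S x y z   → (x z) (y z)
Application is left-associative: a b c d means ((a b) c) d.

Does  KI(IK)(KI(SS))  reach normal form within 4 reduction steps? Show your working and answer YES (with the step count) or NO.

  start: KI(IK)(KI(SS))
  →1  I(KI(SS))
  →2  KI(SS)
  →3  I

Answer: YES — reaches normal form I in 3 ≤ 4 steps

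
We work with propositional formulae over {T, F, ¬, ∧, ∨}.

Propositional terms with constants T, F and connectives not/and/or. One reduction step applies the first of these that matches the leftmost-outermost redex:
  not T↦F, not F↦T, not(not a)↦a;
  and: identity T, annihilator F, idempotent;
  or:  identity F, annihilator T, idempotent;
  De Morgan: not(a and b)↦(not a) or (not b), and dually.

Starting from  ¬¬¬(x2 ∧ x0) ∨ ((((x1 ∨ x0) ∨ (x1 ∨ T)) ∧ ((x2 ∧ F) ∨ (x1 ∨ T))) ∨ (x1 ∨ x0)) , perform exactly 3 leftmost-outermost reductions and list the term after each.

Answer: after 3 steps: (¬x2 ∨ ¬x0) ∨ ((((x1 ∨ x0) ∨ T) ∧ ((x2 ∧ F) ∨ (x1 ∨ T))) ∨ (x1 ∨ x0))

Working:
  start: ¬¬¬(x2 ∧ x0) ∨ ((((x1 ∨ x0) ∨ (x1 ∨ T)) ∧ ((x2 ∧ F) ∨ (x1 ∨ T))) ∨ (x1 ∨ x0))
  →1  ¬(x2 ∧ x0) ∨ ((((x1 ∨ x0) ∨ (x1 ∨ T)) ∧ ((x2 ∧ F) ∨ (x1 ∨ T))) ∨ (x1 ∨ x0))
  →2  (¬x2 ∨ ¬x0) ∨ ((((x1 ∨ x0) ∨ (x1 ∨ T)) ∧ ((x2 ∧ F) ∨ (x1 ∨ T))) ∨ (x1 ∨ x0))
  →3  (¬x2 ∨ ¬x0) ∨ ((((x1 ∨ x0) ∨ T) ∧ ((x2 ∧ F) ∨ (x1 ∨ T))) ∨ (x1 ∨ x0))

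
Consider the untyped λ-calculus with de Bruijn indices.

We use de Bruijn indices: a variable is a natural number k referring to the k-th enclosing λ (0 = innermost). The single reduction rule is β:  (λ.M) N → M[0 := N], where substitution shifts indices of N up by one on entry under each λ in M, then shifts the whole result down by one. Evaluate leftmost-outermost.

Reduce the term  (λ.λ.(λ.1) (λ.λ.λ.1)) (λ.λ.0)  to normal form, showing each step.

  start: (λ.λ.(λ.1) (λ.λ.λ.1)) (λ.λ.0)
  →1  λ.(λ.1) (λ.λ.λ.1)
  →2  λ.0

Answer: normal form = λ.0  (in 2 steps)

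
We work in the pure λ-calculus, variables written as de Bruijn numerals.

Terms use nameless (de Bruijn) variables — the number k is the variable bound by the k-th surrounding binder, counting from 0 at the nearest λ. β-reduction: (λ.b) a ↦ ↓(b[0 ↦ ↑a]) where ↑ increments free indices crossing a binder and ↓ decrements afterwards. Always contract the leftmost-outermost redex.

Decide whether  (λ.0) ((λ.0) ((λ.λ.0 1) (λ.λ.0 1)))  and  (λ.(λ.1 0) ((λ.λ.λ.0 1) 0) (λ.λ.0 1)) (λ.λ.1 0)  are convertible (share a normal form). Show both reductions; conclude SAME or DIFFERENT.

Answer: SAME — A ⇓ λ.0 (λ.λ.0 1), B ⇓ λ.0 (λ.λ.0 1)

Working:
Term A:
  start: (λ.0) ((λ.0) ((λ.λ.0 1) (λ.λ.0 1)))
  →1  (λ.0) ((λ.λ.0 1) (λ.λ.0 1))
  →2  (λ.λ.0 1) (λ.λ.0 1)
  →3  λ.0 (λ.λ.0 1)

Term B:
  start: (λ.(λ.1 0) ((λ.λ.λ.0 1) 0) (λ.λ.0 1)) (λ.λ.1 0)
  →1  (λ.(λ.λ.1 0) 0) ((λ.λ.λ.0 1) (λ.λ.1 0)) (λ.λ.0 1)
  →2  (λ.λ.1 0) ((λ.λ.λ.0 1) (λ.λ.1 0)) (λ.λ.0 1)
  →3  (λ.(λ.λ.λ.0 1) (λ.λ.1 0) 0) (λ.λ.0 1)
  →4  (λ.λ.λ.0 1) (λ.λ.1 0) (λ.λ.0 1)
  →5  (λ.λ.0 1) (λ.λ.0 1)
  →6  λ.0 (λ.λ.0 1)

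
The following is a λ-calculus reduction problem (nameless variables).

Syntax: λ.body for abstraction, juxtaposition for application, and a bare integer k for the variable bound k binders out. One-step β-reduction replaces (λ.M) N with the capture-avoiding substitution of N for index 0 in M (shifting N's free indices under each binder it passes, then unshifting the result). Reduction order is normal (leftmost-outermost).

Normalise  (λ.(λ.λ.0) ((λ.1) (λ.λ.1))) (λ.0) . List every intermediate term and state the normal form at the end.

  start: (λ.(λ.λ.0) ((λ.1) (λ.λ.1))) (λ.0)
  step 1: (λ.λ.0) ((λ.λ.0) (λ.λ.1))
  step 2: λ.0

Answer: normal form = λ.0  (in 2 steps)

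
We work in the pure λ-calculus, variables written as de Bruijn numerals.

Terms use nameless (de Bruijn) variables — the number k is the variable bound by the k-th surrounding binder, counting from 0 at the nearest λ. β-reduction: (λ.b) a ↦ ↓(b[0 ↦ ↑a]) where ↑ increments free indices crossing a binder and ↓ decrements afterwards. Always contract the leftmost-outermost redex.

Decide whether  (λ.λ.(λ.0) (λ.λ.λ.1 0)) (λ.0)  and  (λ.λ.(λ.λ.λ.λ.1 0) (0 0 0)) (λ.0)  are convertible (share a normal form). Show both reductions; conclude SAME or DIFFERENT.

Term A:
  start: (λ.λ.(λ.0) (λ.λ.λ.1 0)) (λ.0)
  →1  λ.(λ.0) (λ.λ.λ.1 0)
  →2  λ.λ.λ.λ.1 0

Term B:
  start: (λ.λ.(λ.λ.λ.λ.1 0) (0 0 0)) (λ.0)
  →1  λ.(λ.λ.λ.λ.1 0) (0 0 0)
  →2  λ.λ.λ.λ.1 0

Answer: SAME — A ⇓ λ.λ.λ.λ.1 0, B ⇓ λ.λ.λ.λ.1 0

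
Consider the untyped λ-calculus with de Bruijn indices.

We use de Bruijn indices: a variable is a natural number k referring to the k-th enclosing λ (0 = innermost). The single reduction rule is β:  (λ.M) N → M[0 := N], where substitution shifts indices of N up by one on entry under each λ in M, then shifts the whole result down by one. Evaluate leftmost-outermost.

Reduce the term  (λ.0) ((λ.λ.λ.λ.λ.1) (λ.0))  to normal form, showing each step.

  start: (λ.0) ((λ.λ.λ.λ.λ.1) (λ.0))
  →1  (λ.λ.λ.λ.λ.1) (λ.0)
  →2  λ.λ.λ.λ.1

Answer: normal form = λ.λ.λ.λ.1  (in 2 steps)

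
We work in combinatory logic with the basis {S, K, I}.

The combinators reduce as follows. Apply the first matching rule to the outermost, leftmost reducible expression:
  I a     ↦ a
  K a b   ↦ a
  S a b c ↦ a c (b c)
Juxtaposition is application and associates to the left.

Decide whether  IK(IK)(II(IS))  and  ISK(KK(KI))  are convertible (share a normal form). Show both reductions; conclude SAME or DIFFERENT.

Answer: DIFFERENT — A ⇓ K, B ⇓ SKK

Derivation:
Term A:
  start: IK(IK)(II(IS))
  →1  K(IK)(II(IS))
  →2  IK
  →3  K

Term B:
  start: ISK(KK(KI))
  →1  SK(KK(KI))
  →2  SKK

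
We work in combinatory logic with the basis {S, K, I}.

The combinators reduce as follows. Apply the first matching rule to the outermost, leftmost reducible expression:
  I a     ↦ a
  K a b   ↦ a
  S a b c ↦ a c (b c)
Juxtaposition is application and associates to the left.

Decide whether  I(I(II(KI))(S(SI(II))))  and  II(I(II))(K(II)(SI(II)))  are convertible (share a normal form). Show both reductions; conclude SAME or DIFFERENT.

Term A:
  start: I(I(II(KI))(S(SI(II))))
  step 1: I(II(KI))(S(SI(II)))
  step 2: II(KI)(S(SI(II)))
  step 3: I(KI)(S(SI(II)))
  step 4: KI(S(SI(II)))
  step 5: I

Term B:
  start: II(I(II))(K(II)(SI(II)))
  step 1: I(I(II))(K(II)(SI(II)))
  step 2: I(II)(K(II)(SI(II)))
  step 3: II(K(II)(SI(II)))
  step 4: I(K(II)(SI(II)))
  step 5: K(II)(SI(II))
  step 6: II
  step 7: I

Answer: SAME — A ⇓ I, B ⇓ I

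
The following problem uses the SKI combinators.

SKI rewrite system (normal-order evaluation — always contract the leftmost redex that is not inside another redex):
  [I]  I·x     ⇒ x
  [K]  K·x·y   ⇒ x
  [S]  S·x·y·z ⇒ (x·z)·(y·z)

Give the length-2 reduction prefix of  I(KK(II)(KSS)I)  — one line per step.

Answer: after 2 steps: K(KSS)I

Reduction:
  start: I(KK(II)(KSS)I)
  →1  KK(II)(KSS)I
  →2  K(KSS)I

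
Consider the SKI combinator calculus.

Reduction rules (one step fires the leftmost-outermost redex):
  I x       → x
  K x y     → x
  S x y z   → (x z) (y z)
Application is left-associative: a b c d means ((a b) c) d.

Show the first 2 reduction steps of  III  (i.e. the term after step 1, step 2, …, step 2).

Answer: after 2 steps: I

Derivation:
  start: III
  step 1: II
  step 2: I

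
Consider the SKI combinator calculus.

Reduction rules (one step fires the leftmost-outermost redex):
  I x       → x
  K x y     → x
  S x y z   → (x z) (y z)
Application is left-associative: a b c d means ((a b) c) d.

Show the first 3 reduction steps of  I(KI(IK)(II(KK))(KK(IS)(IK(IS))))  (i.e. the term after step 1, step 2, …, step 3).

  start: I(KI(IK)(II(KK))(KK(IS)(IK(IS))))
  [1] KI(IK)(II(KK))(KK(IS)(IK(IS)))
  [2] I(II(KK))(KK(IS)(IK(IS)))
  [3] II(KK)(KK(IS)(IK(IS)))

Answer: after 3 steps: II(KK)(KK(IS)(IK(IS)))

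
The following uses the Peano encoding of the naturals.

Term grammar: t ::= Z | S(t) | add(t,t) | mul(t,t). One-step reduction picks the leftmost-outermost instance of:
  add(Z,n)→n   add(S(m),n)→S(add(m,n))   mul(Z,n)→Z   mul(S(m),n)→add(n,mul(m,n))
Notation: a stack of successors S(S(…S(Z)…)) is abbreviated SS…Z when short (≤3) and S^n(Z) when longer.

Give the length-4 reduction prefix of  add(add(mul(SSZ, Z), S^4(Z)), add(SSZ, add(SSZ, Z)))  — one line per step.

  start: add(add(mul(SSZ, Z), S^4(Z)), add(SSZ, add(SSZ, Z)))
  step 1: add(add(add(Z, mul(SZ, Z)), S^4(Z)), add(SSZ, add(SSZ, Z)))
  step 2: add(add(mul(SZ, Z), S^4(Z)), add(SSZ, add(SSZ, Z)))
  step 3: add(add(add(Z, mul(Z, Z)), S^4(Z)), add(SSZ, add(SSZ, Z)))
  step 4: add(add(mul(Z, Z), S^4(Z)), add(SSZ, add(SSZ, Z)))

Answer: after 4 steps: add(add(mul(Z, Z), S^4(Z)), add(SSZ, add(SSZ, Z)))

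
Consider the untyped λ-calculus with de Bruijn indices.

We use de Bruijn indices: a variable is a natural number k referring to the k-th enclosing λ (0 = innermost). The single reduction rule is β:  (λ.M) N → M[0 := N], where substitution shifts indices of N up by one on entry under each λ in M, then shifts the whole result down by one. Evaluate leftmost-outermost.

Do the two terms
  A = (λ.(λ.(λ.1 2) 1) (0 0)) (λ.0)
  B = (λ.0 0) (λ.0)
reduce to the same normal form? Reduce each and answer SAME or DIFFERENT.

Answer: SAME — A ⇓ λ.0, B ⇓ λ.0

Working:
Term A:
  start: (λ.(λ.(λ.1 2) 1) (0 0)) (λ.0)
  step 1: (λ.(λ.1 (λ.0)) (λ.0)) ((λ.0) (λ.0))
  step 2: (λ.(λ.0) (λ.0) (λ.0)) (λ.0)
  step 3: (λ.0) (λ.0) (λ.0)
  step 4: (λ.0) (λ.0)
  step 5: λ.0

Term B:
  start: (λ.0 0) (λ.0)
  step 1: (λ.0) (λ.0)
  step 2: λ.0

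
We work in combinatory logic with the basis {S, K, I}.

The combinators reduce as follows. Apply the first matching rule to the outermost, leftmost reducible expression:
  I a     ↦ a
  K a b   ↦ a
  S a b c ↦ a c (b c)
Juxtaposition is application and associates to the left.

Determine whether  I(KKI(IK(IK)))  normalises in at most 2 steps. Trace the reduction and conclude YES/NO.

  start: I(KKI(IK(IK)))
  →1  KKI(IK(IK))
  →2  K(IK(IK))

Answer: NO — after 2 steps the term is K(IK(IK)), not yet normal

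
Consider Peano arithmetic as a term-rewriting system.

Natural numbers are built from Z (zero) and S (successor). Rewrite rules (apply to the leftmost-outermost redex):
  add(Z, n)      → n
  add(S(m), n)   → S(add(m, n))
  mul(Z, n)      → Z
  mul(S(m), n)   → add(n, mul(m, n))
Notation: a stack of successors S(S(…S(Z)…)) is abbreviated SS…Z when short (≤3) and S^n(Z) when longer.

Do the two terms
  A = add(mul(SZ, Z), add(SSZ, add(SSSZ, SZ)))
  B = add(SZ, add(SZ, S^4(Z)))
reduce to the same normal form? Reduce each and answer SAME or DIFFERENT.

Answer: SAME — A ⇓ S^6(Z), B ⇓ S^6(Z)

Reduction:
Term A:
  start: add(mul(SZ, Z), add(SSZ, add(SSSZ, SZ)))
  [1] add(add(Z, mul(Z, Z)), add(SSZ, add(SSSZ, SZ)))
  [2] add(mul(Z, Z), add(SSZ, add(SSSZ, SZ)))
  [3] add(Z, add(SSZ, add(SSSZ, SZ)))
  [4] add(SSZ, add(SSSZ, SZ))
  [5] S(add(SZ, add(SSSZ, SZ)))
  [6] S(S(add(Z, add(SSSZ, SZ))))
  [7] S(S(add(SSSZ, SZ)))
  [8] S(S(S(add(SSZ, SZ))))
  [9] S(S(S(S(add(SZ, SZ)))))
  [10] S(S(S(S(S(add(Z, SZ))))))
  [11] S^6(Z)

Term B:
  start: add(SZ, add(SZ, S^4(Z)))
  [1] S(add(Z, add(SZ, S^4(Z))))
  [2] S(add(SZ, S^4(Z)))
  [3] S(S(add(Z, S^4(Z))))
  [4] S^6(Z)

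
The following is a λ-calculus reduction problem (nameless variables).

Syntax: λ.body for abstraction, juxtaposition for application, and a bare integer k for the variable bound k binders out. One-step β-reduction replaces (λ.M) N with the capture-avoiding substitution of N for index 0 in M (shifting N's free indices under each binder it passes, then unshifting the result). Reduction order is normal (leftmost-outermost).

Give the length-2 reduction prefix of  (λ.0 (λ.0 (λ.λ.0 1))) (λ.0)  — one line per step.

  start: (λ.0 (λ.0 (λ.λ.0 1))) (λ.0)
  →1  (λ.0) (λ.0 (λ.λ.0 1))
  →2  λ.0 (λ.λ.0 1)

Answer: after 2 steps: λ.0 (λ.λ.0 1)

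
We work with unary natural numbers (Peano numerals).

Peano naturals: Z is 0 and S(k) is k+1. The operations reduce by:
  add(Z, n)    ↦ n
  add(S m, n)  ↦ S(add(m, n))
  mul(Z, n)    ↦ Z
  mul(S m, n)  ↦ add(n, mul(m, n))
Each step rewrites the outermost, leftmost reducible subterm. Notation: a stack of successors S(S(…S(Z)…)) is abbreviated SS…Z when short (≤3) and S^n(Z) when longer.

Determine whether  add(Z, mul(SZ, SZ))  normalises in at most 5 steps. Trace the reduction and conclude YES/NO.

Answer: YES — reaches normal form SZ in 5 ≤ 5 steps

Reduction:
  start: add(Z, mul(SZ, SZ))
  →1  mul(SZ, SZ)
  →2  add(SZ, mul(Z, SZ))
  →3  S(add(Z, mul(Z, SZ)))
  →4  S(mul(Z, SZ))
  →5  SZ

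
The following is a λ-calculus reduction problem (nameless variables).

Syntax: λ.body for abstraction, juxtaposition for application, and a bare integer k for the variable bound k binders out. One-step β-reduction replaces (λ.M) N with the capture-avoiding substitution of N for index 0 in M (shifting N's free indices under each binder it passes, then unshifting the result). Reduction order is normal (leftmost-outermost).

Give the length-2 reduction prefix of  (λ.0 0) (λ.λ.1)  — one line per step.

Answer: after 2 steps: λ.λ.λ.1

Derivation:
  start: (λ.0 0) (λ.λ.1)
  →1  (λ.λ.1) (λ.λ.1)
  →2  λ.λ.λ.1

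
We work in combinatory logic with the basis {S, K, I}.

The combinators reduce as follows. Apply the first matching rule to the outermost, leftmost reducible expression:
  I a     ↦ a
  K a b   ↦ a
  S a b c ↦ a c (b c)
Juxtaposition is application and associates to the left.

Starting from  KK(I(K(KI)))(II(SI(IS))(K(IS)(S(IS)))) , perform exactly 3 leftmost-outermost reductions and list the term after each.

  start: KK(I(K(KI)))(II(SI(IS))(K(IS)(S(IS))))
  step 1: K(II(SI(IS))(K(IS)(S(IS))))
  step 2: K(I(SI(IS))(K(IS)(S(IS))))
  step 3: K(SI(IS)(K(IS)(S(IS))))

Answer: after 3 steps: K(SI(IS)(K(IS)(S(IS))))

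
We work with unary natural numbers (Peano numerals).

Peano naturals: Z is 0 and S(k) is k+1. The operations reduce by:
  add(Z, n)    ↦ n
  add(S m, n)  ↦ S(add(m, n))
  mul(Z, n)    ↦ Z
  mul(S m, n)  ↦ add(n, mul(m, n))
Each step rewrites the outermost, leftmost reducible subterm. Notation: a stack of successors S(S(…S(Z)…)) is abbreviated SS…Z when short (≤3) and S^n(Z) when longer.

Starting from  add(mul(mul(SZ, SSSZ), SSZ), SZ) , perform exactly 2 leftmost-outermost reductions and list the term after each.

  start: add(mul(mul(SZ, SSSZ), SSZ), SZ)
  step 1: add(mul(add(SSSZ, mul(Z, SSSZ)), SSZ), SZ)
  step 2: add(mul(S(add(SSZ, mul(Z, SSSZ))), SSZ), SZ)

Answer: after 2 steps: add(mul(S(add(SSZ, mul(Z, SSSZ))), SSZ), SZ)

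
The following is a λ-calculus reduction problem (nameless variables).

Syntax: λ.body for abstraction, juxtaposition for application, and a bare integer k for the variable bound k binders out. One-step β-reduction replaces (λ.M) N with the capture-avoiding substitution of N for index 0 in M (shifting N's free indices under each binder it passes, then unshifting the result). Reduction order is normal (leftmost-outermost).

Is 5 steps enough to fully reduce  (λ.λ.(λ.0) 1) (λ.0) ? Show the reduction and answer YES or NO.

Answer: YES — reaches normal form λ.λ.0 in 2 ≤ 5 steps

Derivation:
  start: (λ.λ.(λ.0) 1) (λ.0)
  →1  λ.(λ.0) (λ.0)
  →2  λ.λ.0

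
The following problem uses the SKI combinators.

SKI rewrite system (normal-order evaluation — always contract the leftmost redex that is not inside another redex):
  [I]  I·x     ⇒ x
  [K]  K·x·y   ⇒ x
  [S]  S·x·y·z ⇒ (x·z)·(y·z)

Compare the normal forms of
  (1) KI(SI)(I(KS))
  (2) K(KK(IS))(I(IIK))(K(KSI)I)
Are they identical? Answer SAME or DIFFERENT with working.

Term A:
  start: KI(SI)(I(KS))
  [1] I(I(KS))
  [2] I(KS)
  [3] KS

Term B:
  start: K(KK(IS))(I(IIK))(K(KSI)I)
  [1] KK(IS)(K(KSI)I)
  [2] K(K(KSI)I)
  [3] K(KSI)
  [4] KS

Answer: SAME — A ⇓ KS, B ⇓ KS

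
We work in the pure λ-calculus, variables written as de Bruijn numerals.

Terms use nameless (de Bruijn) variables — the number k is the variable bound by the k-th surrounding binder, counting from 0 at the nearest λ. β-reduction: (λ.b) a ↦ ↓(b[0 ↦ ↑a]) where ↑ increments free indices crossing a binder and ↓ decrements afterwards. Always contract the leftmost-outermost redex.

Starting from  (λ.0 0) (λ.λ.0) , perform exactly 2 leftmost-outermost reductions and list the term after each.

Answer: after 2 steps: λ.0

Derivation:
  start: (λ.0 0) (λ.λ.0)
  step 1: (λ.λ.0) (λ.λ.0)
  step 2: λ.0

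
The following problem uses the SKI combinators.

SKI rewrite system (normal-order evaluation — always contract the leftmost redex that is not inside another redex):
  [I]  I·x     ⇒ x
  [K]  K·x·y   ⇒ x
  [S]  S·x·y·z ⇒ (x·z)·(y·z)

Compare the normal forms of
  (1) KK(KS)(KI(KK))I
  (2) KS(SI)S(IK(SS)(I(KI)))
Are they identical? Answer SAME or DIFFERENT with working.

Answer: DIFFERENT — A ⇓ I, B ⇓ SS(SS)

Reduction:
Term A:
  start: KK(KS)(KI(KK))I
  [1] K(KI(KK))I
  [2] KI(KK)
  [3] I

Term B:
  start: KS(SI)S(IK(SS)(I(KI)))
  [1] SS(IK(SS)(I(KI)))
  [2] SS(K(SS)(I(KI)))
  [3] SS(SS)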